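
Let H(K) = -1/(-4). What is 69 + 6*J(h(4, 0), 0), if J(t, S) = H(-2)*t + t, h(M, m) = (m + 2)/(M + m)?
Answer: 291/4 ≈ 72.750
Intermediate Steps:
H(K) = ¼ (H(K) = -1*(-¼) = ¼)
h(M, m) = (2 + m)/(M + m)
J(t, S) = 5*t/4 (J(t, S) = t/4 + t = 5*t/4)
69 + 6*J(h(4, 0), 0) = 69 + 6*(5*((2 + 0)/(4 + 0))/4) = 69 + 6*(5*(2/4)/4) = 69 + 6*(5*((¼)*2)/4) = 69 + 6*((5/4)*(½)) = 69 + 6*(5/8) = 69 + 15/4 = 291/4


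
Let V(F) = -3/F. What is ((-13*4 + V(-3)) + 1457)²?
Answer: 1976836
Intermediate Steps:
((-13*4 + V(-3)) + 1457)² = ((-13*4 - 3/(-3)) + 1457)² = ((-52 - 3*(-⅓)) + 1457)² = ((-52 + 1) + 1457)² = (-51 + 1457)² = 1406² = 1976836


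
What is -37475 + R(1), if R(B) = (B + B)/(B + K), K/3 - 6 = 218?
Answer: -25220673/673 ≈ -37475.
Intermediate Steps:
K = 672 (K = 18 + 3*218 = 18 + 654 = 672)
R(B) = 2*B/(672 + B) (R(B) = (B + B)/(B + 672) = (2*B)/(672 + B) = 2*B/(672 + B))
-37475 + R(1) = -37475 + 2*1/(672 + 1) = -37475 + 2*1/673 = -37475 + 2*1*(1/673) = -37475 + 2/673 = -25220673/673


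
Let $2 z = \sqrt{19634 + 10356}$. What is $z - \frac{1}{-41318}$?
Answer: $\frac{1}{41318} + \frac{\sqrt{29990}}{2} \approx 86.588$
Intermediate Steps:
$z = \frac{\sqrt{29990}}{2}$ ($z = \frac{\sqrt{19634 + 10356}}{2} = \frac{\sqrt{29990}}{2} \approx 86.588$)
$z - \frac{1}{-41318} = \frac{\sqrt{29990}}{2} - \frac{1}{-41318} = \frac{\sqrt{29990}}{2} - - \frac{1}{41318} = \frac{\sqrt{29990}}{2} + \frac{1}{41318} = \frac{1}{41318} + \frac{\sqrt{29990}}{2}$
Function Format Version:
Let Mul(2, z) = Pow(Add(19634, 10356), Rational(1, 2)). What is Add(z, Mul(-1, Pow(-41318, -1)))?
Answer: Add(Rational(1, 41318), Mul(Rational(1, 2), Pow(29990, Rational(1, 2)))) ≈ 86.588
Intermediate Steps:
z = Mul(Rational(1, 2), Pow(29990, Rational(1, 2))) (z = Mul(Rational(1, 2), Pow(Add(19634, 10356), Rational(1, 2))) = Mul(Rational(1, 2), Pow(29990, Rational(1, 2))) ≈ 86.588)
Add(z, Mul(-1, Pow(-41318, -1))) = Add(Mul(Rational(1, 2), Pow(29990, Rational(1, 2))), Mul(-1, Pow(-41318, -1))) = Add(Mul(Rational(1, 2), Pow(29990, Rational(1, 2))), Mul(-1, Rational(-1, 41318))) = Add(Mul(Rational(1, 2), Pow(29990, Rational(1, 2))), Rational(1, 41318)) = Add(Rational(1, 41318), Mul(Rational(1, 2), Pow(29990, Rational(1, 2))))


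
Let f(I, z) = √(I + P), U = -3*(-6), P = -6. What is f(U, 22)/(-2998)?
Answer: -√3/1499 ≈ -0.0011555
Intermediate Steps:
U = 18
f(I, z) = √(-6 + I) (f(I, z) = √(I - 6) = √(-6 + I))
f(U, 22)/(-2998) = √(-6 + 18)/(-2998) = -√3/1499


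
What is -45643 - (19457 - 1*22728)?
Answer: -42372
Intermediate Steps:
-45643 - (19457 - 1*22728) = -45643 - (19457 - 22728) = -45643 - 1*(-3271) = -45643 + 3271 = -42372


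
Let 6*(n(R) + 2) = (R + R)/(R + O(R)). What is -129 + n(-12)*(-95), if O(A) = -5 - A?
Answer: -15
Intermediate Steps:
n(R) = -2 - R/15 (n(R) = -2 + ((R + R)/(R + (-5 - R)))/6 = -2 + ((2*R)/(-5))/6 = -2 + ((2*R)*(-⅕))/6 = -2 + (-2*R/5)/6 = -2 - R/15)
-129 + n(-12)*(-95) = -129 + (-2 - 1/15*(-12))*(-95) = -129 + (-2 + ⅘)*(-95) = -129 - 6/5*(-95) = -129 + 114 = -15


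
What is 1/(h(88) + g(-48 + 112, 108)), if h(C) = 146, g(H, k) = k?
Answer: 1/254 ≈ 0.0039370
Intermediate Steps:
1/(h(88) + g(-48 + 112, 108)) = 1/(146 + 108) = 1/254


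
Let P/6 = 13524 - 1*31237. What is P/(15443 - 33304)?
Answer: 106278/17861 ≈ 5.9503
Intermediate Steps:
P = -106278 (P = 6*(13524 - 1*31237) = 6*(13524 - 31237) = 6*(-17713) = -106278)
P/(15443 - 33304) = -106278/(15443 - 33304) = -106278/(-17861) = -106278*(-1/17861) = 106278/17861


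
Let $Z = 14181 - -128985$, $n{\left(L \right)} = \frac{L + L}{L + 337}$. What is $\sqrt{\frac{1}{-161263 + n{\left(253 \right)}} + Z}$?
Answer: $\frac{\sqrt{81000701853602654811}}{23786166} \approx 378.37$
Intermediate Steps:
$n{\left(L \right)} = \frac{2 L}{337 + L}$
$Z = 143166$ ($Z = 14181 + 128985 = 143166$)
$\sqrt{\frac{1}{-161263 + n{\left(253 \right)}} + Z} = \sqrt{\frac{1}{-161263 + 2 \cdot 253 \frac{1}{337 + 253}} + 143166} = \sqrt{\frac{1}{-161263 + 2 \cdot 253 \cdot \frac{1}{590}} + 143166} = \sqrt{\frac{1}{-161263 + \frac{253}{295}} + 143166} = \sqrt{\frac{1}{- \frac{47572332}{295}} + 143166} = \sqrt{- \frac{295}{47572332} + 143166} = \sqrt{\frac{6810740482817}{47572332}} = \frac{\sqrt{81000701853602654811}}{23786166}$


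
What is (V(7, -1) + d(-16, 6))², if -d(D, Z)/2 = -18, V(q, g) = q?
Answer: 1849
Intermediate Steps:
d(D, Z) = 36 (d(D, Z) = -2*(-18) = 36)
(V(7, -1) + d(-16, 6))² = (7 + 36)² = 43² = 1849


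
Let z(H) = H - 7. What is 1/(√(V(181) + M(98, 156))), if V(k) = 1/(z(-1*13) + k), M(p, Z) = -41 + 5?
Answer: -I*√932995/5795 ≈ -0.16668*I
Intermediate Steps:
z(H) = -7 + H
M(p, Z) = -36
V(k) = 1/(-20 + k) (V(k) = 1/((-7 - 1*13) + k) = 1/((-7 - 13) + k) = 1/(-20 + k))
1/(√(V(181) + M(98, 156))) = 1/(√(1/(-20 + 181) - 36)) = 1/(√(1/161 - 36)) = 1/(√(-5795/161)) = 1/(I*√932995/161) = -I*√932995/5795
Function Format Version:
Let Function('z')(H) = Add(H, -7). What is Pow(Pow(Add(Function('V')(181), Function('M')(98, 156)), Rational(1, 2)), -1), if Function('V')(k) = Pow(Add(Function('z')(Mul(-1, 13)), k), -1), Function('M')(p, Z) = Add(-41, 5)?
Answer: Mul(Rational(-1, 5795), I, Pow(932995, Rational(1, 2))) ≈ Mul(-0.16668, I)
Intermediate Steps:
Function('z')(H) = Add(-7, H)
Function('M')(p, Z) = -36
Function('V')(k) = Pow(Add(-20, k), -1) (Function('V')(k) = Pow(Add(Add(-7, Mul(-1, 13)), k), -1) = Pow(Add(Add(-7, -13), k), -1) = Pow(Add(-20, k), -1))
Pow(Pow(Add(Function('V')(181), Function('M')(98, 156)), Rational(1, 2)), -1) = Pow(Pow(Add(Pow(Add(-20, 181), -1), -36), Rational(1, 2)), -1) = Pow(Pow(Add(Pow(161, -1), -36), Rational(1, 2)), -1) = Pow(Pow(Add(Rational(1, 161), -36), Rational(1, 2)), -1) = Pow(Pow(Rational(-5795, 161), Rational(1, 2)), -1) = Pow(Mul(Rational(1, 161), I, Pow(932995, Rational(1, 2))), -1) = Mul(Rational(-1, 5795), I, Pow(932995, Rational(1, 2)))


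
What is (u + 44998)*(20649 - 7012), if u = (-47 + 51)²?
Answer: 613855918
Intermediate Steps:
u = 16 (u = 4² = 16)
(u + 44998)*(20649 - 7012) = (16 + 44998)*(20649 - 7012) = 45014*13637 = 613855918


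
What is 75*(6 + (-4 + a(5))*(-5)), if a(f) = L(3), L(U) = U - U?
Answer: 1950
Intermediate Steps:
L(U) = 0
a(f) = 0
75*(6 + (-4 + a(5))*(-5)) = 75*(6 + (-4 + 0)*(-5)) = 75*(6 - 4*(-5)) = 75*(6 + 20) = 75*26 = 1950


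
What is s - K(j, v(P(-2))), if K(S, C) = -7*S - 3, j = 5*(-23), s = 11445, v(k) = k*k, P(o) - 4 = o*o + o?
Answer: 10643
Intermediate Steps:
P(o) = 4 + o + o**2 (P(o) = 4 + (o*o + o) = 4 + (o**2 + o) = 4 + (o + o**2) = 4 + o + o**2)
v(k) = k**2
j = -115
K(S, C) = -3 - 7*S
s - K(j, v(P(-2))) = 11445 - (-3 - 7*(-115)) = 11445 - (-3 + 805) = 11445 - 1*802 = 11445 - 802 = 10643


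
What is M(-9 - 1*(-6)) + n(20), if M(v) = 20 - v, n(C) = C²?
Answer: 423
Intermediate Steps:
M(-9 - 1*(-6)) + n(20) = (20 - (-9 - 1*(-6))) + 20² = (20 - (-9 + 6)) + 400 = (20 - 1*(-3)) + 400 = (20 + 3) + 400 = 23 + 400 = 423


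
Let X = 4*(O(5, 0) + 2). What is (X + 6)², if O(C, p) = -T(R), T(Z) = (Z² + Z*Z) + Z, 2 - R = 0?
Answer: 676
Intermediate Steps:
R = 2 (R = 2 - 1*0 = 2 + 0 = 2)
T(Z) = Z + 2*Z² (T(Z) = (Z² + Z²) + Z = 2*Z² + Z = Z + 2*Z²)
O(C, p) = -10 (O(C, p) = -2*(1 + 2*2) = -2*(1 + 4) = -2*5 = -1*10 = -10)
X = -32 (X = 4*(-10 + 2) = 4*(-8) = -32)
(X + 6)² = (-32 + 6)² = (-26)² = 676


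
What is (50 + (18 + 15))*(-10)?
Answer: -830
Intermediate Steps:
(50 + (18 + 15))*(-10) = (50 + 33)*(-10) = 83*(-10) = -830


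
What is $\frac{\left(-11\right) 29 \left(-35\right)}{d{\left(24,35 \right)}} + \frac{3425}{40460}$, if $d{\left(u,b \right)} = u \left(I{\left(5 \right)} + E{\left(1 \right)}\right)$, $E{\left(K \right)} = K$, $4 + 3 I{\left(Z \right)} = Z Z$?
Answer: $\frac{22619675}{388416} \approx 58.236$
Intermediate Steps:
$I{\left(Z \right)} = - \frac{4}{3} + \frac{Z^{2}}{3}$ ($I{\left(Z \right)} = - \frac{4}{3} + \frac{Z Z}{3} = - \frac{4}{3} + \frac{Z^{2}}{3}$)
$d{\left(u,b \right)} = 8 u$ ($d{\left(u,b \right)} = u \left(\left(- \frac{4}{3} + \frac{5^{2}}{3}\right) + 1\right) = u \left(\left(- \frac{4}{3} + \frac{1}{3} \cdot 25\right) + 1\right) = u \left(\left(- \frac{4}{3} + \frac{25}{3}\right) + 1\right) = u \left(7 + 1\right) = u 8 = 8 u$)
$\frac{\left(-11\right) 29 \left(-35\right)}{d{\left(24,35 \right)}} + \frac{3425}{40460} = \frac{\left(-11\right) 29 \left(-35\right)}{8 \cdot 24} + \frac{3425}{40460} = \frac{\left(-319\right) \left(-35\right)}{192} + 3425 \cdot \frac{1}{40460} = 11165 \cdot \frac{1}{192} + \frac{685}{8092} = \frac{11165}{192} + \frac{685}{8092} = \frac{22619675}{388416}$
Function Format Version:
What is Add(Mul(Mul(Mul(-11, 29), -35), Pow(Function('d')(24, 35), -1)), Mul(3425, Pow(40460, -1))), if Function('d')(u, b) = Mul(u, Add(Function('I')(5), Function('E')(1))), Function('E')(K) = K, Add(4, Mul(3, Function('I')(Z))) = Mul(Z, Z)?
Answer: Rational(22619675, 388416) ≈ 58.236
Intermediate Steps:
Function('I')(Z) = Add(Rational(-4, 3), Mul(Rational(1, 3), Pow(Z, 2))) (Function('I')(Z) = Add(Rational(-4, 3), Mul(Rational(1, 3), Mul(Z, Z))) = Add(Rational(-4, 3), Mul(Rational(1, 3), Pow(Z, 2))))
Function('d')(u, b) = Mul(8, u) (Function('d')(u, b) = Mul(u, Add(Add(Rational(-4, 3), Mul(Rational(1, 3), Pow(5, 2))), 1)) = Mul(u, Add(Add(Rational(-4, 3), Mul(Rational(1, 3), 25)), 1)) = Mul(u, Add(Add(Rational(-4, 3), Rational(25, 3)), 1)) = Mul(u, Add(7, 1)) = Mul(u, 8) = Mul(8, u))
Add(Mul(Mul(Mul(-11, 29), -35), Pow(Function('d')(24, 35), -1)), Mul(3425, Pow(40460, -1))) = Add(Mul(Mul(Mul(-11, 29), -35), Pow(Mul(8, 24), -1)), Mul(3425, Pow(40460, -1))) = Add(Mul(Mul(-319, -35), Pow(192, -1)), Mul(3425, Rational(1, 40460))) = Add(Mul(11165, Rational(1, 192)), Rational(685, 8092)) = Add(Rational(11165, 192), Rational(685, 8092)) = Rational(22619675, 388416)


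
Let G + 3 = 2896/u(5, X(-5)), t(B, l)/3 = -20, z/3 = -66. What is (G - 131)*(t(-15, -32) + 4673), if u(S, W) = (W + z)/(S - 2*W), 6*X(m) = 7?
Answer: -943773670/1181 ≈ -7.9913e+5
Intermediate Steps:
z = -198 (z = 3*(-66) = -198)
X(m) = 7/6 (X(m) = (⅙)*7 = 7/6)
t(B, l) = -60 (t(B, l) = 3*(-20) = -60)
u(S, W) = (-198 + W)/(S - 2*W) (u(S, W) = (W - 198)/(S - 2*W) = (-198 + W)/(S - 2*W))
G = -49879/1181 (G = -3 + 2896/(((-198 + 7/6)/(5 - 2*7/6))) = -3 + 2896/((-1181/6/(5 - 7/3))) = -3 + 2896/((-1181/6/(8/3))) = -3 + 2896/(((3/8)*(-1181/6))) = -3 + 2896/(-1181/16) = -3 + 2896*(-16/1181) = -3 - 46336/1181 = -49879/1181 ≈ -42.235)
(G - 131)*(t(-15, -32) + 4673) = (-49879/1181 - 131)*(-60 + 4673) = -204590/1181*4613 = -943773670/1181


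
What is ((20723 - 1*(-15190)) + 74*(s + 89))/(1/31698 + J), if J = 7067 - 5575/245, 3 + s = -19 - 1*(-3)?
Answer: 63825729786/10941135313 ≈ 5.8336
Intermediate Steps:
s = -19 (s = -3 + (-19 - 1*(-3)) = -3 + (-19 + 3) = -3 - 16 = -19)
J = 345168/49 (J = 7067 - 5575*1/245 = 7067 - 1115/49 = 345168/49 ≈ 7044.2)
((20723 - 1*(-15190)) + 74*(s + 89))/(1/31698 + J) = ((20723 - 1*(-15190)) + 74*(-19 + 89))/(1/31698 + 345168/49) = ((20723 + 15190) + 74*70)/(1/31698 + 345168/49) = (35913 + 5180)/(10941135313/1553202) = 41093*(1553202/10941135313) = 63825729786/10941135313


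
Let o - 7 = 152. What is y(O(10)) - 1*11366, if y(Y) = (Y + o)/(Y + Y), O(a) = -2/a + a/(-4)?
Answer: -205109/18 ≈ -11395.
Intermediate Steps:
o = 159 (o = 7 + 152 = 159)
O(a) = -2/a - a/4 (O(a) = -2/a + a*(-¼) = -2/a - a/4)
y(Y) = (159 + Y)/(2*Y) (y(Y) = (Y + 159)/(Y + Y) = (159 + Y)/((2*Y)) = (159 + Y)*(1/(2*Y)) = (159 + Y)/(2*Y))
y(O(10)) - 1*11366 = (159 + (-2/10 - ¼*10))/(2*(-2/10 - ¼*10)) - 1*11366 = (159 + (-2*⅒ - 5/2))/(2*(-2*⅒ - 5/2)) - 11366 = (159 + (-⅕ - 5/2))/(2*(-⅕ - 5/2)) - 11366 = (159 - 27/10)/(2*(-27/10)) - 11366 = (½)*(-10/27)*(1563/10) - 11366 = -521/18 - 11366 = -205109/18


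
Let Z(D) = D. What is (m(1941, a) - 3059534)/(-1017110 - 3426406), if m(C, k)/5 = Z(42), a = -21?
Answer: 764831/1110879 ≈ 0.68849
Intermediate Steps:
m(C, k) = 210 (m(C, k) = 5*42 = 210)
(m(1941, a) - 3059534)/(-1017110 - 3426406) = (210 - 3059534)/(-1017110 - 3426406) = -3059324/(-4443516) = -3059324*(-1/4443516) = 764831/1110879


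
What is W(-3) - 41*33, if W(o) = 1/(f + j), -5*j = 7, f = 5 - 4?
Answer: -2711/2 ≈ -1355.5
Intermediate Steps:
f = 1
j = -7/5 (j = -1/5*7 = -7/5 ≈ -1.4000)
W(o) = -5/2 (W(o) = 1/(1 - 7/5) = 1/(-2/5) = -5/2)
W(-3) - 41*33 = -5/2 - 41*33 = -5/2 - 1353 = -2711/2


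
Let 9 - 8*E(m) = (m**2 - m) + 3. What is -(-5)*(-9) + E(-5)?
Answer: -48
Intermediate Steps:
E(m) = 3/4 - m**2/8 + m/8 (E(m) = 9/8 - ((m**2 - m) + 3)/8 = 9/8 - (3 + m**2 - m)/8 = 9/8 + (-3/8 - m**2/8 + m/8) = 3/4 - m**2/8 + m/8)
-(-5)*(-9) + E(-5) = -(-5)*(-9) + (3/4 - 1/8*(-5)**2 + (1/8)*(-5)) = -5*9 + (3/4 - 1/8*25 - 5/8) = -45 + (3/4 - 25/8 - 5/8) = -45 - 3 = -48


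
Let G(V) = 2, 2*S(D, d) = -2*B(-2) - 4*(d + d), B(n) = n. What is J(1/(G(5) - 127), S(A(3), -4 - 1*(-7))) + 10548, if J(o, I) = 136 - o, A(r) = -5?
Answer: 1335501/125 ≈ 10684.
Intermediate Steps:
S(D, d) = 2 - 4*d (S(D, d) = (-2*(-2) - 4*(d + d))/2 = (4 - 8*d)/2 = 2 - 4*d)
J(1/(G(5) - 127), S(A(3), -4 - 1*(-7))) + 10548 = (136 - 1/(2 - 127)) + 10548 = (136 - 1/(-125)) + 10548 = (136 - 1*(-1/125)) + 10548 = (136 + 1/125) + 10548 = 17001/125 + 10548 = 1335501/125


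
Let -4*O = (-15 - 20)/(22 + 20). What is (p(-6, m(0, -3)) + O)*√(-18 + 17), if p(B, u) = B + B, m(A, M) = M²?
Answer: -283*I/24 ≈ -11.792*I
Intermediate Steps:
p(B, u) = 2*B
O = 5/24 (O = -(-15 - 20)/(4*(22 + 20)) = -(-35)/(4*42) = -¼*(-⅚) = 5/24 ≈ 0.20833)
(p(-6, m(0, -3)) + O)*√(-18 + 17) = (2*(-6) + 5/24)*√(-18 + 17) = (-12 + 5/24)*√(-1) = -283*I/24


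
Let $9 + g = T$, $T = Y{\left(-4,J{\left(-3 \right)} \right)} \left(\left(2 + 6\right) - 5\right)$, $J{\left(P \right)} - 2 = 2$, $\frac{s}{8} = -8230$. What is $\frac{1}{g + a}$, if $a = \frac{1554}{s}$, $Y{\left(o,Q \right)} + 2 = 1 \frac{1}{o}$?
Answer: $- \frac{32920}{519267} \approx -0.063397$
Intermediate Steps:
$s = -65840$ ($s = 8 \left(-8230\right) = -65840$)
$J{\left(P \right)} = 4$ ($J{\left(P \right)} = 2 + 2 = 4$)
$Y{\left(o,Q \right)} = -2 + \frac{1}{o}$ ($Y{\left(o,Q \right)} = -2 + 1 \frac{1}{o} = -2 + \frac{1}{o}$)
$T = - \frac{27}{4}$ ($T = \left(-2 + \frac{1}{-4}\right) \left(\left(2 + 6\right) - 5\right) = \left(-2 - \frac{1}{4}\right) \left(8 - 5\right) = \left(- \frac{9}{4}\right) 3 = - \frac{27}{4} \approx -6.75$)
$g = - \frac{63}{4}$ ($g = -9 - \frac{27}{4} = - \frac{63}{4} \approx -15.75$)
$a = - \frac{777}{32920}$ ($a = \frac{1554}{-65840} = 1554 \left(- \frac{1}{65840}\right) = - \frac{777}{32920} \approx -0.023603$)
$\frac{1}{g + a} = \frac{1}{- \frac{63}{4} - \frac{777}{32920}} = \frac{1}{- \frac{519267}{32920}} = - \frac{32920}{519267}$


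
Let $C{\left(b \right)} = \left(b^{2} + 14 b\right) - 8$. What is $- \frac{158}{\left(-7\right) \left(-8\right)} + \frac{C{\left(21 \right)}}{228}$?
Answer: $\frac{293}{798} \approx 0.36717$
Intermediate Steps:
$C{\left(b \right)} = -8 + b^{2} + 14 b$
$- \frac{158}{\left(-7\right) \left(-8\right)} + \frac{C{\left(21 \right)}}{228} = - \frac{158}{\left(-7\right) \left(-8\right)} + \frac{-8 + 21^{2} + 14 \cdot 21}{228} = - \frac{158}{56} + \left(-8 + 441 + 294\right) \frac{1}{228} = \left(-158\right) \frac{1}{56} + 727 \cdot \frac{1}{228} = - \frac{79}{28} + \frac{727}{228} = \frac{293}{798}$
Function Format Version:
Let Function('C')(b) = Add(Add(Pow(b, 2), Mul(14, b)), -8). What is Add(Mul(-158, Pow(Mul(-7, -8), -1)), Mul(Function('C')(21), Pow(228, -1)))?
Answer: Rational(293, 798) ≈ 0.36717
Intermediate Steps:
Function('C')(b) = Add(-8, Pow(b, 2), Mul(14, b))
Add(Mul(-158, Pow(Mul(-7, -8), -1)), Mul(Function('C')(21), Pow(228, -1))) = Add(Mul(-158, Pow(Mul(-7, -8), -1)), Mul(Add(-8, Pow(21, 2), Mul(14, 21)), Pow(228, -1))) = Add(Mul(-158, Pow(56, -1)), Mul(Add(-8, 441, 294), Rational(1, 228))) = Add(Mul(-158, Rational(1, 56)), Mul(727, Rational(1, 228))) = Add(Rational(-79, 28), Rational(727, 228)) = Rational(293, 798)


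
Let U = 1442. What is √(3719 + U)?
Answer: √5161 ≈ 71.840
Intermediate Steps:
√(3719 + U) = √(3719 + 1442) = √5161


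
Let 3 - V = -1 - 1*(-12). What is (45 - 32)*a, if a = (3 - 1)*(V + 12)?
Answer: 104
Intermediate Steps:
V = -8 (V = 3 - (-1 - 1*(-12)) = 3 - (-1 + 12) = 3 - 1*11 = 3 - 11 = -8)
a = 8 (a = (3 - 1)*(-8 + 12) = 2*4 = 8)
(45 - 32)*a = (45 - 32)*8 = 13*8 = 104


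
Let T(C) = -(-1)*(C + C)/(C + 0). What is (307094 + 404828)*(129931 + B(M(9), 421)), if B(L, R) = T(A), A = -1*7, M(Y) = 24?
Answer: 92502161226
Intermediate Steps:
A = -7
T(C) = 2 (T(C) = -(-1)*(2*C)/C = -(-1)*2 = -1*(-2) = 2)
B(L, R) = 2
(307094 + 404828)*(129931 + B(M(9), 421)) = (307094 + 404828)*(129931 + 2) = 711922*129933 = 92502161226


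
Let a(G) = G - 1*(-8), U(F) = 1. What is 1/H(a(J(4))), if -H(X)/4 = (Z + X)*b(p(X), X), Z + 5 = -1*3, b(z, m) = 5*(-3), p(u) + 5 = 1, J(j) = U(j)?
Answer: 1/60 ≈ 0.016667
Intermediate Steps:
J(j) = 1
p(u) = -4 (p(u) = -5 + 1 = -4)
b(z, m) = -15
Z = -8 (Z = -5 - 1*3 = -5 - 3 = -8)
a(G) = 8 + G (a(G) = G + 8 = 8 + G)
H(X) = -480 + 60*X (H(X) = -4*(-8 + X)*(-15) = -4*(120 - 15*X) = -480 + 60*X)
1/H(a(J(4))) = 1/(-480 + 60*(8 + 1)) = 1/(-480 + 60*9) = 1/(-480 + 540) = 1/60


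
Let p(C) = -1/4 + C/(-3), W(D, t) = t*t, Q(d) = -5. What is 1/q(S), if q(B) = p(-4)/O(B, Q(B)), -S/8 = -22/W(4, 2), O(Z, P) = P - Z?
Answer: -588/13 ≈ -45.231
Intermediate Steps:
W(D, t) = t²
S = 44 (S = -(-176)/(2²) = -(-176)/4 = -8*(-11/2) = 44)
p(C) = -¼ - C/3 (p(C) = -1*¼ + C*(-⅓) = -¼ - C/3)
q(B) = 13/(12*(-5 - B)) (q(B) = (-¼ - ⅓*(-4))/(-5 - B) = (-¼ + 4/3)/(-5 - B) = 13/(12*(-5 - B)))
1/q(S) = 1/(-13/(60 + 12*44)) = 1/(-13/(60 + 528)) = 1/(-13/588) = -588/13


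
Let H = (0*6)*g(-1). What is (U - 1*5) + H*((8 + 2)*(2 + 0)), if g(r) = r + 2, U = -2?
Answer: -7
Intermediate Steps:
g(r) = 2 + r
H = 0 (H = (0*6)*(2 - 1) = 0*1 = 0)
(U - 1*5) + H*((8 + 2)*(2 + 0)) = (-2 - 1*5) + 0*((8 + 2)*(2 + 0)) = (-2 - 5) + 0*(10*2) = -7 + 0*20 = -7 + 0 = -7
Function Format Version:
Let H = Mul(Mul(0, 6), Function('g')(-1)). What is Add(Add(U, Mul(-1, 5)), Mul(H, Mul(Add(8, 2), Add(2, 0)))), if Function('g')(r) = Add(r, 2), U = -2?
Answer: -7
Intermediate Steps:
Function('g')(r) = Add(2, r)
H = 0 (H = Mul(Mul(0, 6), Add(2, -1)) = Mul(0, 1) = 0)
Add(Add(U, Mul(-1, 5)), Mul(H, Mul(Add(8, 2), Add(2, 0)))) = Add(Add(-2, Mul(-1, 5)), Mul(0, Mul(Add(8, 2), Add(2, 0)))) = Add(Add(-2, -5), Mul(0, Mul(10, 2))) = Add(-7, Mul(0, 20)) = Add(-7, 0) = -7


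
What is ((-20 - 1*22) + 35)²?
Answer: 49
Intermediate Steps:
((-20 - 1*22) + 35)² = ((-20 - 22) + 35)² = (-42 + 35)² = (-7)² = 49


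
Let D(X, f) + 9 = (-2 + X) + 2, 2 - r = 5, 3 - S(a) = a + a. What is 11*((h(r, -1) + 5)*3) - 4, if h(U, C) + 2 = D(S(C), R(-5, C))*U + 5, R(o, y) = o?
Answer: 656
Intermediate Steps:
S(a) = 3 - 2*a (S(a) = 3 - (a + a) = 3 - 2*a)
r = -3 (r = 2 - 1*5 = 2 - 5 = -3)
D(X, f) = -9 + X (D(X, f) = -9 + ((-2 + X) + 2) = -9 + X)
h(U, C) = 3 + U*(-6 - 2*C) (h(U, C) = -2 + ((-9 + (3 - 2*C))*U + 5) = -2 + ((-6 - 2*C)*U + 5) = -2 + (U*(-6 - 2*C) + 5) = -2 + (5 + U*(-6 - 2*C)) = 3 + U*(-6 - 2*C))
11*((h(r, -1) + 5)*3) - 4 = 11*(((3 - 2*(-3)*(3 - 1)) + 5)*3) - 4 = 11*(((3 - 2*(-3)*2) + 5)*3) - 4 = 11*(((3 + 12) + 5)*3) - 4 = 11*((15 + 5)*3) - 4 = 11*(20*3) - 4 = 11*60 - 4 = 660 - 4 = 656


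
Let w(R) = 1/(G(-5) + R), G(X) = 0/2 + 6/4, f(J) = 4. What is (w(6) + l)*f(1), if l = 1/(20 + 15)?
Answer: 68/105 ≈ 0.64762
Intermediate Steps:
G(X) = 3/2 (G(X) = 0*(½) + 6*(¼) = 0 + 3/2 = 3/2)
w(R) = 1/(3/2 + R)
l = 1/35 ≈ 0.028571
(w(6) + l)*f(1) = (2/(3 + 2*6) + 1/35)*4 = (2/(3 + 12) + 1/35)*4 = (2/15 + 1/35)*4 = (17/105)*4 = 68/105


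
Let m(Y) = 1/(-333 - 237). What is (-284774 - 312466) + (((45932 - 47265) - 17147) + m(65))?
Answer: -350960401/570 ≈ -6.1572e+5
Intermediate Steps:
m(Y) = -1/570 (m(Y) = 1/(-570) = -1/570)
(-284774 - 312466) + (((45932 - 47265) - 17147) + m(65)) = (-284774 - 312466) + (((45932 - 47265) - 17147) - 1/570) = -597240 + ((-1333 - 17147) - 1/570) = -597240 + (-18480 - 1/570) = -597240 - 10533601/570 = -350960401/570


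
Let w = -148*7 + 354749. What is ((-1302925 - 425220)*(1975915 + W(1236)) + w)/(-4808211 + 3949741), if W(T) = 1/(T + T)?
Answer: 8441057502962209/2122137840 ≈ 3.9776e+6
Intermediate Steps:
W(T) = 1/(2*T)
w = 353713 (w = -1036 + 354749 = 353713)
((-1302925 - 425220)*(1975915 + W(1236)) + w)/(-4808211 + 3949741) = ((-1302925 - 425220)*(1975915 + (1/2)/1236) + 353713)/(-4808211 + 3949741) = (-1728145*(1975915 + (1/2)*(1/1236)) + 353713)/(-858470) = (-1728145*(1975915 + 1/2472) + 353713)*(-1/858470) = (-1728145*4884461881/2472 + 353713)*(-1/858470) = (-8441058377340745/2472 + 353713)*(-1/858470) = -8441057502962209/2472*(-1/858470) = 8441057502962209/2122137840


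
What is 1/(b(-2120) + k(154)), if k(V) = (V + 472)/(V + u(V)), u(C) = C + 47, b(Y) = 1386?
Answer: 355/492656 ≈ 0.00072058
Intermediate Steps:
u(C) = 47 + C
k(V) = (472 + V)/(47 + 2*V) (k(V) = (V + 472)/(V + (47 + V)) = (472 + V)/(47 + 2*V))
1/(b(-2120) + k(154)) = 1/(1386 + (472 + 154)/(47 + 2*154)) = 1/(1386 + 626/(47 + 308)) = 1/(1386 + 626/355) = 1/(492656/355) = 355/492656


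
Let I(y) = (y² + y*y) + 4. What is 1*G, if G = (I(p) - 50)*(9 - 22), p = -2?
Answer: 494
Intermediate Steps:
I(y) = 4 + 2*y² (I(y) = (y² + y²) + 4 = 2*y² + 4 = 4 + 2*y²)
G = 494 (G = ((4 + 2*(-2)²) - 50)*(9 - 22) = ((4 + 2*4) - 50)*(-13) = ((4 + 8) - 50)*(-13) = (12 - 50)*(-13) = -38*(-13) = 494)
1*G = 1*494 = 494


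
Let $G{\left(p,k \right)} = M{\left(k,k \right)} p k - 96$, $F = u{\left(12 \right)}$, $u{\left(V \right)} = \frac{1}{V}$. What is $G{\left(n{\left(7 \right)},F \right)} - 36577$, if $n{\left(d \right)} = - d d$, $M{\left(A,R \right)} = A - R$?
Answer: $-36673$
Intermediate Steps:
$n{\left(d \right)} = - d^{2}$
$F = \frac{1}{12} \approx 0.083333$
$G{\left(p,k \right)} = -96$ ($G{\left(p,k \right)} = \left(k - k\right) p k - 96 = 0 p k - 96 = 0 k - 96 = 0 - 96 = -96$)
$G{\left(n{\left(7 \right)},F \right)} - 36577 = -96 - 36577 = -36673$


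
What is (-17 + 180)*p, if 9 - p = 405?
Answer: -64548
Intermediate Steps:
p = -396 (p = 9 - 1*405 = 9 - 405 = -396)
(-17 + 180)*p = (-17 + 180)*(-396) = 163*(-396) = -64548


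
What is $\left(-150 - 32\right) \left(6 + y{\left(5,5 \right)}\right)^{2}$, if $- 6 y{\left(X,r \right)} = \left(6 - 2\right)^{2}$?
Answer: $- \frac{18200}{9} \approx -2022.2$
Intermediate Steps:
$y{\left(X,r \right)} = - \frac{8}{3}$ ($y{\left(X,r \right)} = - \frac{\left(6 - 2\right)^{2}}{6} = - \frac{4^{2}}{6} = \left(- \frac{1}{6}\right) 16 = - \frac{8}{3}$)
$\left(-150 - 32\right) \left(6 + y{\left(5,5 \right)}\right)^{2} = \left(-150 - 32\right) \left(6 - \frac{8}{3}\right)^{2} = - 182 \left(\frac{10}{3}\right)^{2} = \left(-182\right) \frac{100}{9} = - \frac{18200}{9}$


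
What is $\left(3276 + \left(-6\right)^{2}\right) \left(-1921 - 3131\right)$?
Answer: $-16732224$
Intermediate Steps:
$\left(3276 + \left(-6\right)^{2}\right) \left(-1921 - 3131\right) = \left(3276 + 36\right) \left(-5052\right) = 3312 \left(-5052\right) = -16732224$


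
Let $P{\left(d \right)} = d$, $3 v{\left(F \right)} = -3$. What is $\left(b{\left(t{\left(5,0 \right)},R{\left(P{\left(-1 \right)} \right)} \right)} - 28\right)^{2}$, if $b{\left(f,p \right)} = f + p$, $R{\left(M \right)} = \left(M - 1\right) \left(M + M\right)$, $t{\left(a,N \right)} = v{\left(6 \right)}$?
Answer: $625$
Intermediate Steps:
$v{\left(F \right)} = -1$ ($v{\left(F \right)} = \frac{1}{3} \left(-3\right) = -1$)
$t{\left(a,N \right)} = -1$
$R{\left(M \right)} = 2 M \left(-1 + M\right)$ ($R{\left(M \right)} = \left(-1 + M\right) 2 M = 2 M \left(-1 + M\right)$)
$\left(b{\left(t{\left(5,0 \right)},R{\left(P{\left(-1 \right)} \right)} \right)} - 28\right)^{2} = \left(\left(-1 + 2 \left(-1\right) \left(-1 - 1\right)\right) - 28\right)^{2} = \left(\left(-1 + 2 \left(-1\right) \left(-2\right)\right) - 28\right)^{2} = \left(\left(-1 + 4\right) - 28\right)^{2} = \left(3 - 28\right)^{2} = \left(-25\right)^{2} = 625$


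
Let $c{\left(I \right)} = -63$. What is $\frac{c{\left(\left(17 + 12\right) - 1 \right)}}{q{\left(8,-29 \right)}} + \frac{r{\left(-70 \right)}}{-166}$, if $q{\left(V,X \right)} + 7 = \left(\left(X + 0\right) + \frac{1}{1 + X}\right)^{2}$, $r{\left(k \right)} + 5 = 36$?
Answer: $- \frac{28518983}{108809846} \approx -0.2621$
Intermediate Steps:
$r{\left(k \right)} = 31$ ($r{\left(k \right)} = -5 + 36 = 31$)
$q{\left(V,X \right)} = -7 + \left(X + \frac{1}{1 + X}\right)^{2}$ ($q{\left(V,X \right)} = -7 + \left(\left(X + 0\right) + \frac{1}{1 + X}\right)^{2} = -7 + \left(X + \frac{1}{1 + X}\right)^{2}$)
$\frac{c{\left(\left(17 + 12\right) - 1 \right)}}{q{\left(8,-29 \right)}} + \frac{r{\left(-70 \right)}}{-166} = - \frac{63}{-7 + \frac{\left(1 - 29 + \left(-29\right)^{2}\right)^{2}}{\left(1 - 29\right)^{2}}} + \frac{31}{-166} = - \frac{63}{-7 + \frac{\left(1 - 29 + 841\right)^{2}}{784}} + 31 \left(- \frac{1}{166}\right) = - \frac{63}{-7 + \frac{813^{2}}{784}} - \frac{31}{166} = - \frac{63}{-7 + \frac{1}{784} \cdot 660969} - \frac{31}{166} = - \frac{63}{-7 + \frac{660969}{784}} - \frac{31}{166} = - \frac{63}{\frac{655481}{784}} - \frac{31}{166} = \left(-63\right) \frac{784}{655481} - \frac{31}{166} = - \frac{49392}{655481} - \frac{31}{166} = - \frac{28518983}{108809846}$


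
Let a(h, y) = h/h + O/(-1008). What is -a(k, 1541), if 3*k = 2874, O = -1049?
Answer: -2057/1008 ≈ -2.0407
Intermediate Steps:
k = 958 (k = (⅓)*2874 = 958)
a(h, y) = 2057/1008 (a(h, y) = h/h - 1049/(-1008) = 1 - 1049*(-1/1008) = 1 + 1049/1008 = 2057/1008)
-a(k, 1541) = -1*2057/1008 = -2057/1008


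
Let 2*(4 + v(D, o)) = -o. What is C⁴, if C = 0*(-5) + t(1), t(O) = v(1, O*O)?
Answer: 6561/16 ≈ 410.06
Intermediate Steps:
v(D, o) = -4 - o/2 (v(D, o) = -4 + (-o)/2 = -4 - o/2)
t(O) = -4 - O²/2 (t(O) = -4 - O*O/2 = -4 - O²/2)
C = -9/2 (C = 0*(-5) + (-4 - ½*1²) = 0 + (-4 - ½*1) = 0 + (-4 - ½) = 0 - 9/2 = -9/2 ≈ -4.5000)
C⁴ = (-9/2)⁴ = 6561/16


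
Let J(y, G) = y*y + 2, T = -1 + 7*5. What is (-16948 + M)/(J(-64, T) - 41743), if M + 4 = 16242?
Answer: 142/7529 ≈ 0.018860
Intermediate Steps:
M = 16238 (M = -4 + 16242 = 16238)
T = 34 (T = -1 + 35 = 34)
J(y, G) = 2 + y**2 (J(y, G) = y**2 + 2 = 2 + y**2)
(-16948 + M)/(J(-64, T) - 41743) = (-16948 + 16238)/((2 + (-64)**2) - 41743) = -710/((2 + 4096) - 41743) = -710/(4098 - 41743) = -710/(-37645) = -710*(-1/37645) = 142/7529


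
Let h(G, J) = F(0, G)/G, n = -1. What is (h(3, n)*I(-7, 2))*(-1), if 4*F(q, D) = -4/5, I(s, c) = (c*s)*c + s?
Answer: -7/3 ≈ -2.3333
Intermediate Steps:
I(s, c) = s + s*c² (I(s, c) = s*c² + s = s + s*c²)
F(q, D) = -⅕ (F(q, D) = (-4/5)/4 = (-4*⅕)/4 = (¼)*(-⅘) = -⅕)
h(G, J) = -1/(5*G)
(h(3, n)*I(-7, 2))*(-1) = ((-⅕/3)*(-7*(1 + 2²)))*(-1) = ((-⅕*⅓)*(-7*(1 + 4)))*(-1) = -(-7)*5/15*(-1) = -1/15*(-35)*(-1) = (7/3)*(-1) = -7/3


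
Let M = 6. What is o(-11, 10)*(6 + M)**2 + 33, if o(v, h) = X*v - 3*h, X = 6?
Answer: -13791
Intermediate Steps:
o(v, h) = -3*h + 6*v (o(v, h) = 6*v - 3*h = -3*h + 6*v)
o(-11, 10)*(6 + M)**2 + 33 = (-3*10 + 6*(-11))*(6 + 6)**2 + 33 = (-30 - 66)*12**2 + 33 = -96*144 + 33 = -13824 + 33 = -13791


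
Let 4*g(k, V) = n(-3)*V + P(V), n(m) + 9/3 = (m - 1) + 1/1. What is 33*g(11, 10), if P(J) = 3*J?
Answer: -495/2 ≈ -247.50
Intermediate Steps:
n(m) = -3 + m (n(m) = -3 + ((m - 1) + 1/1) = -3 + ((-1 + m) + 1) = -3 + m)
g(k, V) = -3*V/4 (g(k, V) = ((-3 - 3)*V + 3*V)/4 = (-6*V + 3*V)/4 = (-3*V)/4 = -3*V/4)
33*g(11, 10) = 33*(-¾*10) = 33*(-15/2) = -495/2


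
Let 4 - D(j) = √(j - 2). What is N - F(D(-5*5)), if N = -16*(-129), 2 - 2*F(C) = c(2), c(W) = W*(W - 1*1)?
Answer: 2064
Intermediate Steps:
D(j) = 4 - √(-2 + j) (D(j) = 4 - √(j - 2) = 4 - √(-2 + j))
c(W) = W*(-1 + W) (c(W) = W*(W - 1) = W*(-1 + W))
F(C) = 0 (F(C) = 1 - (-1 + 2) = 1 - 1 = 0)
N = 2064
N - F(D(-5*5)) = 2064 - 1*0 = 2064 + 0 = 2064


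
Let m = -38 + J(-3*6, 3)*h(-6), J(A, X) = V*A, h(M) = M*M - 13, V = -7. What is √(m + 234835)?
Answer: √237695 ≈ 487.54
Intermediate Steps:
h(M) = -13 + M² (h(M) = M² - 13 = -13 + M²)
J(A, X) = -7*A
m = 2860 (m = -38 + (-(-21)*6)*(-13 + (-6)²) = -38 + (-7*(-18))*(-13 + 36) = -38 + 126*23 = -38 + 2898 = 2860)
√(m + 234835) = √(2860 + 234835) = √237695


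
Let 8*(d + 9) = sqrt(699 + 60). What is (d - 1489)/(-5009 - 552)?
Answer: 1498/5561 - sqrt(759)/44488 ≈ 0.26876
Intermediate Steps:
d = -9 + sqrt(759)/8 (d = -9 + sqrt(699 + 60)/8 = -9 + sqrt(759)/8 ≈ -5.5563)
(d - 1489)/(-5009 - 552) = ((-9 + sqrt(759)/8) - 1489)/(-5009 - 552) = (-1498 + sqrt(759)/8)/(-5561) = (-1498 + sqrt(759)/8)*(-1/5561) = 1498/5561 - sqrt(759)/44488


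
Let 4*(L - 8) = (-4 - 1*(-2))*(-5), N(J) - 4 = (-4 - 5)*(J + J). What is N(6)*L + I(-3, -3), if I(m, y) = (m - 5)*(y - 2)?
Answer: -1052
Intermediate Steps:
N(J) = 4 - 18*J (N(J) = 4 + (-4 - 5)*(J + J) = 4 - 18*J)
I(m, y) = (-5 + m)*(-2 + y)
L = 21/2 (L = 8 + ((-4 - 1*(-2))*(-5))/4 = 8 + ((-4 + 2)*(-5))/4 = 8 + (-2*(-5))/4 = 8 + (¼)*10 = 8 + 5/2 = 21/2 ≈ 10.500)
N(6)*L + I(-3, -3) = (4 - 18*6)*(21/2) + (10 - 5*(-3) - 2*(-3) - 3*(-3)) = (4 - 108)*(21/2) + (10 + 15 + 6 + 9) = -104*21/2 + 40 = -1092 + 40 = -1052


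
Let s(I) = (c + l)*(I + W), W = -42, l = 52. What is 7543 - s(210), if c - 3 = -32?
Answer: 3679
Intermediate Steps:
c = -29 (c = 3 - 32 = -29)
s(I) = -966 + 23*I (s(I) = (-29 + 52)*(I - 42) = 23*(-42 + I) = -966 + 23*I)
7543 - s(210) = 7543 - (-966 + 23*210) = 7543 - (-966 + 4830) = 7543 - 1*3864 = 7543 - 3864 = 3679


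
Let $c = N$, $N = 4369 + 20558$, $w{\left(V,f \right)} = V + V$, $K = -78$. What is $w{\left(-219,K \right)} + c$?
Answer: $24489$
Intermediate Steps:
$w{\left(V,f \right)} = 2 V$
$N = 24927$
$c = 24927$
$w{\left(-219,K \right)} + c = 2 \left(-219\right) + 24927 = -438 + 24927 = 24489$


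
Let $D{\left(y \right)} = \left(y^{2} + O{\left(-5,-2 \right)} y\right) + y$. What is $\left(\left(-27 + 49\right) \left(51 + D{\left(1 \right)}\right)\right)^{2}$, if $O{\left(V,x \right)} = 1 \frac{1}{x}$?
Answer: $1334025$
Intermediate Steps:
$O{\left(V,x \right)} = \frac{1}{x}$
$D{\left(y \right)} = y^{2} + \frac{y}{2}$ ($D{\left(y \right)} = \left(y^{2} + \frac{y}{-2}\right) + y = \left(y^{2} - \frac{y}{2}\right) + y = y^{2} + \frac{y}{2}$)
$\left(\left(-27 + 49\right) \left(51 + D{\left(1 \right)}\right)\right)^{2} = \left(\left(-27 + 49\right) \left(51 + 1 \left(\frac{1}{2} + 1\right)\right)\right)^{2} = \left(22 \left(51 + 1 \cdot \frac{3}{2}\right)\right)^{2} = \left(22 \left(51 + \frac{3}{2}\right)\right)^{2} = \left(22 \cdot \frac{105}{2}\right)^{2} = 1155^{2} = 1334025$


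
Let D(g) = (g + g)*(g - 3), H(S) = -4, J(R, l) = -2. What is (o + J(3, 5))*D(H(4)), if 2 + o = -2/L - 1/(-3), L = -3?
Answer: -168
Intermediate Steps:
D(g) = 2*g*(-3 + g) (D(g) = (2*g)*(-3 + g) = 2*g*(-3 + g))
o = -1 (o = -2 + (-2/(-3) - 1/(-3)) = -2 + (-2*(-⅓) - 1*(-⅓)) = -2 + (⅔ + ⅓) = -2 + 1 = -1)
(o + J(3, 5))*D(H(4)) = (-1 - 2)*(2*(-4)*(-3 - 4)) = -6*(-4)*(-7) = -3*56 = -168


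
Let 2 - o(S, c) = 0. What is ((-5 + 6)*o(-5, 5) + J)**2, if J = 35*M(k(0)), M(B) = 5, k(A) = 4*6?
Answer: 31329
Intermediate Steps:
k(A) = 24
o(S, c) = 2 (o(S, c) = 2 - 1*0 = 2 + 0 = 2)
J = 175 (J = 35*5 = 175)
((-5 + 6)*o(-5, 5) + J)**2 = ((-5 + 6)*2 + 175)**2 = (1*2 + 175)**2 = (2 + 175)**2 = 177**2 = 31329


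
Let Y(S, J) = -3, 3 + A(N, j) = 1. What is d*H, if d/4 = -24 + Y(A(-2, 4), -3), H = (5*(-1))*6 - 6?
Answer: 3888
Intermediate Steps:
A(N, j) = -2 (A(N, j) = -3 + 1 = -2)
H = -36 (H = -5*6 - 6 = -30 - 6 = -36)
d = -108 (d = 4*(-24 - 3) = 4*(-27) = -108)
d*H = -108*(-36) = 3888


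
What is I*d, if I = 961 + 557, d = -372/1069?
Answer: -564696/1069 ≈ -528.25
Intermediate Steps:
d = -372/1069 (d = -372*1/1069 = -372/1069 ≈ -0.34799)
I = 1518
I*d = 1518*(-372/1069) = -564696/1069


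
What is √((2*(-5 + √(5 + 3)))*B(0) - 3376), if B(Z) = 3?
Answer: √(-3406 + 12*√2) ≈ 58.215*I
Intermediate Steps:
√((2*(-5 + √(5 + 3)))*B(0) - 3376) = √((2*(-5 + √(5 + 3)))*3 - 3376) = √((2*(-5 + √8))*3 - 3376) = √((2*(-5 + 2*√2))*3 - 3376) = √((-10 + 4*√2)*3 - 3376) = √((-30 + 12*√2) - 3376) = √(-3406 + 12*√2)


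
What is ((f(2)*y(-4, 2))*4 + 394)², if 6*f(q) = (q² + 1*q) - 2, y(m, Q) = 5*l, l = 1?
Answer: 1493284/9 ≈ 1.6592e+5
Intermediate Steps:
y(m, Q) = 5 (y(m, Q) = 5*1 = 5)
f(q) = -⅓ + q/6 + q²/6 (f(q) = ((q² + 1*q) - 2)/6 = ((q² + q) - 2)/6 = ((q + q²) - 2)/6 = (-2 + q + q²)/6 = -⅓ + q/6 + q²/6)
((f(2)*y(-4, 2))*4 + 394)² = (((-⅓ + (⅙)*2 + (⅙)*2²)*5)*4 + 394)² = (((-⅓ + ⅓ + (⅙)*4)*5)*4 + 394)² = (((-⅓ + ⅓ + ⅔)*5)*4 + 394)² = (((⅔)*5)*4 + 394)² = ((10/3)*4 + 394)² = (40/3 + 394)² = (1222/3)² = 1493284/9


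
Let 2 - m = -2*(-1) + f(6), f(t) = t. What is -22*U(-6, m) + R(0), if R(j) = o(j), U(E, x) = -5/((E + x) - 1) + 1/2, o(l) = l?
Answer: -253/13 ≈ -19.462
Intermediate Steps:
m = -6 (m = 2 - (-2*(-1) + 6) = 2 - (2 + 6) = 2 - 1*8 = 2 - 8 = -6)
U(E, x) = ½ - 5/(-1 + E + x) (U(E, x) = -5/(-1 + E + x) + 1*(½) = -5/(-1 + E + x) + ½ = ½ - 5/(-1 + E + x))
R(j) = j
-22*U(-6, m) + R(0) = -11*(-11 - 6 - 6)/(-1 - 6 - 6) + 0 = -11*(-23)/(-13) + 0 = -11*(-1)*(-23)/13 + 0 = -22*23/26 + 0 = -253/13 + 0 = -253/13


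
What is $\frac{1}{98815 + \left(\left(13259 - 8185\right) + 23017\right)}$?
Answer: $\frac{1}{126906} \approx 7.8798 \cdot 10^{-6}$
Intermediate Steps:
$\frac{1}{98815 + \left(\left(13259 - 8185\right) + 23017\right)} = \frac{1}{98815 + \left(5074 + 23017\right)} = \frac{1}{98815 + 28091} = \frac{1}{126906}$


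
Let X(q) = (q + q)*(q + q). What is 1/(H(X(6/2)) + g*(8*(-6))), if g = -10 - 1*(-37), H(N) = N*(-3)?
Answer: -1/1404 ≈ -0.00071225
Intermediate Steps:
X(q) = 4*q**2 (X(q) = (2*q)*(2*q) = 4*q**2)
H(N) = -3*N
g = 27 (g = -10 + 37 = 27)
1/(H(X(6/2)) + g*(8*(-6))) = 1/(-12*(6/2)**2 + 27*(8*(-6))) = 1/(-12*(6*(1/2))**2 + 27*(-48)) = 1/(-12*3**2 - 1296) = 1/(-12*9 - 1296) = 1/(-3*36 - 1296) = 1/(-108 - 1296) = 1/(-1404) = -1/1404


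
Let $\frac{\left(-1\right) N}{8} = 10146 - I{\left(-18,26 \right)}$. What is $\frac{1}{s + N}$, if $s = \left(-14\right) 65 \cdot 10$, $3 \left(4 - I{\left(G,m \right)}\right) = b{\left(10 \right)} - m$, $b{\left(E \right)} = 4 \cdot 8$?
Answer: $- \frac{1}{90252} \approx -1.108 \cdot 10^{-5}$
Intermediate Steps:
$b{\left(E \right)} = 32$
$I{\left(G,m \right)} = - \frac{20}{3} + \frac{m}{3}$ ($I{\left(G,m \right)} = 4 - \frac{32 - m}{3} = 4 + \left(- \frac{32}{3} + \frac{m}{3}\right) = - \frac{20}{3} + \frac{m}{3}$)
$N = -81152$ ($N = - 8 \left(10146 - \left(- \frac{20}{3} + \frac{1}{3} \cdot 26\right)\right) = - 8 \left(10146 - \left(- \frac{20}{3} + \frac{26}{3}\right)\right) = - 8 \left(10146 - 2\right) = \left(-8\right) 10144 = -81152$)
$s = -9100$ ($s = \left(-910\right) 10 = -9100$)
$\frac{1}{s + N} = \frac{1}{-9100 - 81152} = \frac{1}{-90252} = - \frac{1}{90252}$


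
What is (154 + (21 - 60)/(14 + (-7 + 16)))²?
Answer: 12271009/529 ≈ 23197.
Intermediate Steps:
(154 + (21 - 60)/(14 + (-7 + 16)))² = (154 - 39/(14 + 9))² = (154 - 39/23)² = (3503/23)² = 12271009/529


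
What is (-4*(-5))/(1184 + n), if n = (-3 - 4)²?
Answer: 20/1233 ≈ 0.016221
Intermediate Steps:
n = 49 (n = (-7)² = 49)
(-4*(-5))/(1184 + n) = (-4*(-5))/(1184 + 49) = 20/1233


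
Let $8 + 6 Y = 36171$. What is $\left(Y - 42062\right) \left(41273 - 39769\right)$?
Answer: $- \frac{162589168}{3} \approx -5.4196 \cdot 10^{7}$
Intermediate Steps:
$Y = \frac{36163}{6}$ ($Y = - \frac{4}{3} + \frac{1}{6} \cdot 36171 = - \frac{4}{3} + \frac{12057}{2} = \frac{36163}{6} \approx 6027.2$)
$\left(Y - 42062\right) \left(41273 - 39769\right) = \left(\frac{36163}{6} - 42062\right) \left(41273 - 39769\right) = \left(- \frac{216209}{6}\right) 1504 = - \frac{162589168}{3}$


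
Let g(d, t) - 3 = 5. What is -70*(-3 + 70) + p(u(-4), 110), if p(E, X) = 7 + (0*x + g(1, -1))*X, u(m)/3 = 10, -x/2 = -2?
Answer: -3803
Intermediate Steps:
g(d, t) = 8 (g(d, t) = 3 + 5 = 8)
x = 4 (x = -2*(-2) = 4)
u(m) = 30 (u(m) = 3*10 = 30)
p(E, X) = 7 + 8*X (p(E, X) = 7 + (0*4 + 8)*X = 7 + (0 + 8)*X = 7 + 8*X)
-70*(-3 + 70) + p(u(-4), 110) = -70*(-3 + 70) + (7 + 8*110) = -70*67 + (7 + 880) = -4690 + 887 = -3803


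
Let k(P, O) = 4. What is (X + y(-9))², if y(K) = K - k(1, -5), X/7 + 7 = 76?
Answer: 220900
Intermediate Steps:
X = 483 (X = -49 + 7*76 = -49 + 532 = 483)
y(K) = -4 + K (y(K) = K - 1*4 = K - 4 = -4 + K)
(X + y(-9))² = (483 + (-4 - 9))² = (483 - 13)² = 470² = 220900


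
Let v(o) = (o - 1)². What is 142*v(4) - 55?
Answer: 1223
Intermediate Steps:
v(o) = (-1 + o)²
142*v(4) - 55 = 142*(-1 + 4)² - 55 = 142*3² - 55 = 142*9 - 55 = 1278 - 55 = 1223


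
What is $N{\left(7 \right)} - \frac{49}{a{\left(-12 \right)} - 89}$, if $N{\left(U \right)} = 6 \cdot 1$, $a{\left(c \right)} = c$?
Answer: $\frac{655}{101} \approx 6.4851$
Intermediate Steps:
$N{\left(U \right)} = 6$
$N{\left(7 \right)} - \frac{49}{a{\left(-12 \right)} - 89} = 6 - \frac{49}{-12 - 89} = 6 - \frac{49}{-101} = 6 - - \frac{49}{101} = 6 + \frac{49}{101} = \frac{655}{101}$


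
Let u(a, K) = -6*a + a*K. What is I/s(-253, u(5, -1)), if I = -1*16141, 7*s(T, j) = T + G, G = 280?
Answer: -112987/27 ≈ -4184.7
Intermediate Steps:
u(a, K) = -6*a + K*a
s(T, j) = 40 + T/7 (s(T, j) = (T + 280)/7 = (280 + T)/7 = 40 + T/7)
I = -16141
I/s(-253, u(5, -1)) = -16141/(40 + (1/7)*(-253)) = -16141/(40 - 253/7) = -16141/27/7 = -16141*7/27 = -112987/27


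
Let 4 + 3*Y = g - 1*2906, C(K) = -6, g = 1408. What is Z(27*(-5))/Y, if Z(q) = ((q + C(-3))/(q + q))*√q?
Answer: -47*I*√15/15020 ≈ -0.012119*I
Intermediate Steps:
Y = -1502/3 (Y = -4/3 + (1408 - 1*2906)/3 = -4/3 + (1408 - 2906)/3 = -4/3 + (⅓)*(-1498) = -4/3 - 1498/3 = -1502/3 ≈ -500.67)
Z(q) = (-6 + q)/(2*√q) (Z(q) = ((q - 6)/(q + q))*√q = ((-6 + q)/((2*q)))*√q = ((-6 + q)*(1/(2*q)))*√q = ((-6 + q)/(2*q))*√q = (-6 + q)/(2*√q))
Z(27*(-5))/Y = ((-6 + 27*(-5))/(2*√(27*(-5))))/(-1502/3) = ((-6 - 135)/(2*√(-135)))*(-3/1502) = ((½)*(-I*√15/45)*(-141))*(-3/1502) = (47*I*√15/30)*(-3/1502) = -47*I*√15/15020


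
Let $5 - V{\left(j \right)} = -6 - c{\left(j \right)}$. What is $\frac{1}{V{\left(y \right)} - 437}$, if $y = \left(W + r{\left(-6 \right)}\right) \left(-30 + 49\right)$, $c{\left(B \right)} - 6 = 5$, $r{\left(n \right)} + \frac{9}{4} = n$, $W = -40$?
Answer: $- \frac{1}{415} \approx -0.0024096$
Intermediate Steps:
$r{\left(n \right)} = - \frac{9}{4} + n$
$c{\left(B \right)} = 11$ ($c{\left(B \right)} = 6 + 5 = 11$)
$y = - \frac{3667}{4}$ ($y = \left(-40 - \frac{33}{4}\right) \left(-30 + 49\right) = \left(-40 - \frac{33}{4}\right) 19 = \left(- \frac{193}{4}\right) 19 = - \frac{3667}{4} \approx -916.75$)
$V{\left(j \right)} = 22$ ($V{\left(j \right)} = 5 - \left(-6 - 11\right) = 5 - -17 = 5 + 17 = 22$)
$\frac{1}{V{\left(y \right)} - 437} = \frac{1}{22 - 437} = \frac{1}{-415} = - \frac{1}{415}$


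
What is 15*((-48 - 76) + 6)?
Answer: -1770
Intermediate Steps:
15*((-48 - 76) + 6) = 15*(-124 + 6) = 15*(-118) = -1770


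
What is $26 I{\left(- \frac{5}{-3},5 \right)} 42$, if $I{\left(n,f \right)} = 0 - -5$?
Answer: $5460$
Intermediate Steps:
$I{\left(n,f \right)} = 5$ ($I{\left(n,f \right)} = 0 + 5 = 5$)
$26 I{\left(- \frac{5}{-3},5 \right)} 42 = 26 \cdot 5 \cdot 42 = 130 \cdot 42 = 5460$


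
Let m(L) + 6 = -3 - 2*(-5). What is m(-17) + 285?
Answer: 286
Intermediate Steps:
m(L) = 1 (m(L) = -6 + (-3 - 2*(-5)) = -6 + (-3 + 10) = -6 + 7 = 1)
m(-17) + 285 = 1 + 285 = 286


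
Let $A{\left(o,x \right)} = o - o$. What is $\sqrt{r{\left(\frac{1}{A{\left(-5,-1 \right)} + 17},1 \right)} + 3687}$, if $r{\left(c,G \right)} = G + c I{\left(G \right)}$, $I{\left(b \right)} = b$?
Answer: $\frac{\sqrt{1065849}}{17} \approx 60.729$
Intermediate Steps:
$A{\left(o,x \right)} = 0$
$r{\left(c,G \right)} = G + G c$ ($r{\left(c,G \right)} = G + c G = G + G c$)
$\sqrt{r{\left(\frac{1}{A{\left(-5,-1 \right)} + 17},1 \right)} + 3687} = \sqrt{1 \left(1 + \frac{1}{0 + 17}\right) + 3687} = \sqrt{1 \left(1 + \frac{1}{17}\right) + 3687} = \sqrt{1 \cdot \frac{18}{17} + 3687} = \sqrt{\frac{18}{17} + 3687} = \sqrt{\frac{62697}{17}} = \frac{\sqrt{1065849}}{17}$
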